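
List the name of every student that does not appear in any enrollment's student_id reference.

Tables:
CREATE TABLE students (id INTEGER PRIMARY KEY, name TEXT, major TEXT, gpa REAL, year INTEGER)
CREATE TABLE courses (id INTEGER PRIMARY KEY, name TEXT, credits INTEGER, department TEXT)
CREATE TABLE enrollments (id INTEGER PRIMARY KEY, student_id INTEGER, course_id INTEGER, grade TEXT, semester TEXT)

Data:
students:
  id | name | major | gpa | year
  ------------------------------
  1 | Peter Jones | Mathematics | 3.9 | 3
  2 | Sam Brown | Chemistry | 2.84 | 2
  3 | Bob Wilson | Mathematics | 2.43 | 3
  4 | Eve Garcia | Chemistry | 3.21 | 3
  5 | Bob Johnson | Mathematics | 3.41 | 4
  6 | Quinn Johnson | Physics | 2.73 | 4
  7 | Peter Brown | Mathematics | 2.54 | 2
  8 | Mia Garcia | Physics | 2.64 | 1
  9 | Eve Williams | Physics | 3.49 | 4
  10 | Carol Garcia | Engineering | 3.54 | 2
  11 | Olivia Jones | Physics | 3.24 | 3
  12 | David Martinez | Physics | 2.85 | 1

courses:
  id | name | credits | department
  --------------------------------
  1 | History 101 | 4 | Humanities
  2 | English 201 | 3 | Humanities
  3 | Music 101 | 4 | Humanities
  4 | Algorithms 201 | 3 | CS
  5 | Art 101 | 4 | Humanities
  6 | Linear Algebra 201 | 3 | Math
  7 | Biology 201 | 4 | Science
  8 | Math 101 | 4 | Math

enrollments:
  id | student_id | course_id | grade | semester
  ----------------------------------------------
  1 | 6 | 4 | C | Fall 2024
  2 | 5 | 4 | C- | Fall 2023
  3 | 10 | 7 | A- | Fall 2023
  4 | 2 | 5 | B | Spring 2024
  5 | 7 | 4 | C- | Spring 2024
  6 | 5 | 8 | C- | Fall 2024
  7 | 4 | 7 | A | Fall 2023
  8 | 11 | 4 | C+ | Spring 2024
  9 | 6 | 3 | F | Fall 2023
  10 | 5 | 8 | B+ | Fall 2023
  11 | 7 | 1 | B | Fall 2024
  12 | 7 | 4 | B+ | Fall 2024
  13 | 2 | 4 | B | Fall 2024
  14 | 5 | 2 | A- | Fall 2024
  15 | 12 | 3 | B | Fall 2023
SELECT p.name FROM students p LEFT JOIN enrollments c ON c.student_id = p.id WHERE c.id IS NULL

Execution result:
name
Peter Jones
Bob Wilson
Mia Garcia
Eve Williams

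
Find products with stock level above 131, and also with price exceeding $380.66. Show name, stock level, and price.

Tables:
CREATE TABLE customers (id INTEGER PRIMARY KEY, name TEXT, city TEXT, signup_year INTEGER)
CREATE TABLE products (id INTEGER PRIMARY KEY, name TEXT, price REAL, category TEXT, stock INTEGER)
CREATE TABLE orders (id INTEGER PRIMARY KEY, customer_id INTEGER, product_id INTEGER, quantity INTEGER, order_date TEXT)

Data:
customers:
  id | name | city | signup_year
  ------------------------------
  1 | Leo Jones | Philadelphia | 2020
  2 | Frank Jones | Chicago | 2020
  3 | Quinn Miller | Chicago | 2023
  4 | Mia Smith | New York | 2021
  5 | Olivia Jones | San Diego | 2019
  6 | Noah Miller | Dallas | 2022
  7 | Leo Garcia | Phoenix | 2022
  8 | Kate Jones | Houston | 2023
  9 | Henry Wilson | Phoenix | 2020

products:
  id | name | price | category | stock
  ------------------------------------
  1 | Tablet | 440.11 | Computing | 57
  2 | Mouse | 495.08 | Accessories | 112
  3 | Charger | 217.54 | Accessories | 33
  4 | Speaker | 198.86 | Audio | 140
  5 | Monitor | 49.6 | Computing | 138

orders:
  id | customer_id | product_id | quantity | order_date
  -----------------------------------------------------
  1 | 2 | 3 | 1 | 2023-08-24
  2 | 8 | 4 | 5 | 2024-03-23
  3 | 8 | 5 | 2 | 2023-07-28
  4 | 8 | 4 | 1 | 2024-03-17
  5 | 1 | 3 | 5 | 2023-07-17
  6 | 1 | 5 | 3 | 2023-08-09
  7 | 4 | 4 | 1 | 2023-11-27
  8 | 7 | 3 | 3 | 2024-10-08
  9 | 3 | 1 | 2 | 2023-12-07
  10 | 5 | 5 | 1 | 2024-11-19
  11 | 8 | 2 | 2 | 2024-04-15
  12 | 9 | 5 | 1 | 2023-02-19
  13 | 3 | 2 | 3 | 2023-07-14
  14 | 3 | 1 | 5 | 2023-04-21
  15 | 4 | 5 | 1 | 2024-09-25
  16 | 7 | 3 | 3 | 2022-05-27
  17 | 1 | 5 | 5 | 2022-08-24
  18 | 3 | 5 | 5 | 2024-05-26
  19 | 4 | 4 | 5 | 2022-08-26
SELECT name, stock, price FROM products WHERE stock > 131 AND price > 380.66

Execution result:
(no rows)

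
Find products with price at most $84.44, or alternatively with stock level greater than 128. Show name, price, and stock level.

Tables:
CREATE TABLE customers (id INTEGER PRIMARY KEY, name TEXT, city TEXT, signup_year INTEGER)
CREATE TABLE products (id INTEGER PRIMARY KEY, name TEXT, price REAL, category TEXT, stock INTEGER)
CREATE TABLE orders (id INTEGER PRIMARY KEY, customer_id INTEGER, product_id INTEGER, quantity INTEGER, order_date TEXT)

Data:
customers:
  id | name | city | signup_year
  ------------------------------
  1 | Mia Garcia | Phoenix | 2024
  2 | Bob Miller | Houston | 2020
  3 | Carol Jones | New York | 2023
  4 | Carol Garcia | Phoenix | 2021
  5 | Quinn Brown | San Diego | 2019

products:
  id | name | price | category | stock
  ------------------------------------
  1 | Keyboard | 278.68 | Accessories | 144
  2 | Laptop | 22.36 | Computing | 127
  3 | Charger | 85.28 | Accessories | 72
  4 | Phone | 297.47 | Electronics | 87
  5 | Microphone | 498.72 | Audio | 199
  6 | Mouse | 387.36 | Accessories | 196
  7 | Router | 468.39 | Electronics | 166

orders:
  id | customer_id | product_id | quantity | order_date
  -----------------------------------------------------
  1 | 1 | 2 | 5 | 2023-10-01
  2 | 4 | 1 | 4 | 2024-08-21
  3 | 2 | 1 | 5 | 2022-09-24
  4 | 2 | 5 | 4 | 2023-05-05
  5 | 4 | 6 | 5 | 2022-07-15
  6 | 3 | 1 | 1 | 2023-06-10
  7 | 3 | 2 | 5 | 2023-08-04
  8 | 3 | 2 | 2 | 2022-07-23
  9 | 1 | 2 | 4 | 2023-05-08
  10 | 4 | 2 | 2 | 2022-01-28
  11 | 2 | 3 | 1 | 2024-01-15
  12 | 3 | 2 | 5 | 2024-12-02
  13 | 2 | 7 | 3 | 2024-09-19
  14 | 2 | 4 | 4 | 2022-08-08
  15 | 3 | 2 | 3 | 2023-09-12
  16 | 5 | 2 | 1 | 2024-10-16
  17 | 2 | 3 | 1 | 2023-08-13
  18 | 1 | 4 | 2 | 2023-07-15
SELECT name, price, stock FROM products WHERE price <= 84.44 OR stock > 128

Execution result:
name | price | stock
Keyboard | 278.68 | 144
Laptop | 22.36 | 127
Microphone | 498.72 | 199
Mouse | 387.36 | 196
Router | 468.39 | 166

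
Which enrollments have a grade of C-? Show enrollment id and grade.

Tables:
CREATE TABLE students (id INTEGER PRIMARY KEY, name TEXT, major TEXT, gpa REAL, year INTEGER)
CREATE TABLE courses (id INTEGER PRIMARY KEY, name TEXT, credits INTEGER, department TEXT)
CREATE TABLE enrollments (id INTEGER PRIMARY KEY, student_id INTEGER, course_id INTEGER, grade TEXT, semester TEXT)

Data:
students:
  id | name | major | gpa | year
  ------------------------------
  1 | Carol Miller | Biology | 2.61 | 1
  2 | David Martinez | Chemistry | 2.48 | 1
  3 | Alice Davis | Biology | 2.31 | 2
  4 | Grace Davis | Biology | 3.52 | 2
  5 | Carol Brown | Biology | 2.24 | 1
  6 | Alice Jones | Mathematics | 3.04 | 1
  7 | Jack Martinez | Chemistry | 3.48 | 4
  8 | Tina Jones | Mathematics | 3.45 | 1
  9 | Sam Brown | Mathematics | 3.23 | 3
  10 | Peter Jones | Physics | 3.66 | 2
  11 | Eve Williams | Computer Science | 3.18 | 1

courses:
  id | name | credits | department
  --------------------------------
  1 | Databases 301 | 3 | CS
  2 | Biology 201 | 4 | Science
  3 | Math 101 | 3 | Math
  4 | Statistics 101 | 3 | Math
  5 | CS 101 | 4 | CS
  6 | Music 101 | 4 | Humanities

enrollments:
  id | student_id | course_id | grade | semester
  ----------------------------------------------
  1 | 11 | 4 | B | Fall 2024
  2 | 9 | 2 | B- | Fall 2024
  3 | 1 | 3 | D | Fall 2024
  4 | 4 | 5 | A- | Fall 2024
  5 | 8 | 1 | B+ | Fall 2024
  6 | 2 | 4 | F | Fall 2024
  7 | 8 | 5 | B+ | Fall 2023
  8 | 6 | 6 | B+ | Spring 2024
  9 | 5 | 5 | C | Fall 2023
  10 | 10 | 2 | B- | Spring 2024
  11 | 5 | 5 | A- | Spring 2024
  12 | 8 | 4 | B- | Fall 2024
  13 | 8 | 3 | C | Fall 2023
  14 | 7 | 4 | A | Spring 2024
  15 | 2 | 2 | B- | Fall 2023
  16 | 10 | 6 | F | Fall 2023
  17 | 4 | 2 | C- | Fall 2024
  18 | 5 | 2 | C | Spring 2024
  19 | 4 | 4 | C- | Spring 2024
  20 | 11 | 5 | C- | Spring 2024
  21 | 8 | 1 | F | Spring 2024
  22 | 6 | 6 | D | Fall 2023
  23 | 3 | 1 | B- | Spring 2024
SELECT id, grade FROM enrollments WHERE grade = 'C-'

Execution result:
id | grade
17 | C-
19 | C-
20 | C-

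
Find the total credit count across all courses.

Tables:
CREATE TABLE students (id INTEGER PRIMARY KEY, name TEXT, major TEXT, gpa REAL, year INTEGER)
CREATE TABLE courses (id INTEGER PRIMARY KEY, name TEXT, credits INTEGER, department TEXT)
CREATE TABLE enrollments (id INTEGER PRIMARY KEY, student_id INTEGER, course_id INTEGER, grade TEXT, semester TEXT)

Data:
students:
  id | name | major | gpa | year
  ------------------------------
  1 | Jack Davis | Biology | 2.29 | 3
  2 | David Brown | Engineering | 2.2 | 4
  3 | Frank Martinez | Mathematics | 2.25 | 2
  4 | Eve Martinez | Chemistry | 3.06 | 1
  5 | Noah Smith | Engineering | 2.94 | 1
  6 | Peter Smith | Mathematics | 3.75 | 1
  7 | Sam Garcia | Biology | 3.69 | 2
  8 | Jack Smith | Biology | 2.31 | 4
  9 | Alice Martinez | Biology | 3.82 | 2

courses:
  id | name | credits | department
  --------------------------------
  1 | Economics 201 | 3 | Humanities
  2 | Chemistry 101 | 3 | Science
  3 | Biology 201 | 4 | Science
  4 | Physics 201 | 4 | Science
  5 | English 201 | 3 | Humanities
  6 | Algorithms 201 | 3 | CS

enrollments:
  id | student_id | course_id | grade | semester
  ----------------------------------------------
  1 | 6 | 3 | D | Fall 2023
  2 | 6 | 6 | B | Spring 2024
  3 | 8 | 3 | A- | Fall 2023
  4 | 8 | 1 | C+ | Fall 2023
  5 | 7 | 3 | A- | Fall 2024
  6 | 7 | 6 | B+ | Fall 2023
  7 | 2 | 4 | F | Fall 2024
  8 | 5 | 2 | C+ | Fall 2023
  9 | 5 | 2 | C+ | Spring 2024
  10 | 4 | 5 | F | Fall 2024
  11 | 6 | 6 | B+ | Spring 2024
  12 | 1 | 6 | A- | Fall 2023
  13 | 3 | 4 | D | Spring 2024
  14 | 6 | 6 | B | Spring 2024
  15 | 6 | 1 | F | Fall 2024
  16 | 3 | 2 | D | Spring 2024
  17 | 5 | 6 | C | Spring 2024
SELECT SUM(credits) FROM courses

Execution result:
20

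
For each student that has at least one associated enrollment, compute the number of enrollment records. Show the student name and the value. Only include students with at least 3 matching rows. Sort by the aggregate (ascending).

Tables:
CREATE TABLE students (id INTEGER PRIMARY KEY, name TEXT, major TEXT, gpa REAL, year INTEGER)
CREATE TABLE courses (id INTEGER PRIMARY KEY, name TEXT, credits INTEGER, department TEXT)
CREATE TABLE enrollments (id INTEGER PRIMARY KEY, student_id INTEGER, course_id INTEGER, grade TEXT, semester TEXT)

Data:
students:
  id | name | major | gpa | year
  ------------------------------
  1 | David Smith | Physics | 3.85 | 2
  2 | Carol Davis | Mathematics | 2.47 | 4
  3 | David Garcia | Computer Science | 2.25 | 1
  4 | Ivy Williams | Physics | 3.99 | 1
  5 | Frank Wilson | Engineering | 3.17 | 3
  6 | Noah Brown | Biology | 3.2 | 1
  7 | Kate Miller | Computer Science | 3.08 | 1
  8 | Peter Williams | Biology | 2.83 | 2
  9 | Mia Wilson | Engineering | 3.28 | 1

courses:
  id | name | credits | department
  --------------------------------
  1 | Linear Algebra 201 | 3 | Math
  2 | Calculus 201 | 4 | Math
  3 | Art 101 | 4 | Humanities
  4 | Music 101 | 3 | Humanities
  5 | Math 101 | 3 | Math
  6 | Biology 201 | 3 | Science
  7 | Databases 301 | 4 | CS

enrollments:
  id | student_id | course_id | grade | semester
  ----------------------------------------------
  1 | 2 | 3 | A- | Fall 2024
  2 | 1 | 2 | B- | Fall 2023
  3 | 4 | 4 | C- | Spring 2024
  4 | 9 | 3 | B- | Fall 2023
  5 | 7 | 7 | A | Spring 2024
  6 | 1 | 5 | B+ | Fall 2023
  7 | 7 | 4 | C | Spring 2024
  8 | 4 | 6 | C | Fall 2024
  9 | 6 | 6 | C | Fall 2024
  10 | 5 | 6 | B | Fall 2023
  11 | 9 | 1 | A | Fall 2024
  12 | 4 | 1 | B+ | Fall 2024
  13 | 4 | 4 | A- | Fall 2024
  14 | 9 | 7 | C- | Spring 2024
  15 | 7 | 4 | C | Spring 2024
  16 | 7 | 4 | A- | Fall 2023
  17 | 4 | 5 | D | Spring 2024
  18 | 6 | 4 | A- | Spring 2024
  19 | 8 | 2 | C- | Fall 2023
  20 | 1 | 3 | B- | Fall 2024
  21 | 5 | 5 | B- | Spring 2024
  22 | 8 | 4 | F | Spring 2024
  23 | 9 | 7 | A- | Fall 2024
SELECT p.name, COUNT(*) AS n FROM enrollments c JOIN students p ON c.student_id = p.id GROUP BY p.id, p.name HAVING COUNT(*) >= 3 ORDER BY n ASC

Execution result:
name | n
David Smith | 3
Kate Miller | 4
Mia Wilson | 4
Ivy Williams | 5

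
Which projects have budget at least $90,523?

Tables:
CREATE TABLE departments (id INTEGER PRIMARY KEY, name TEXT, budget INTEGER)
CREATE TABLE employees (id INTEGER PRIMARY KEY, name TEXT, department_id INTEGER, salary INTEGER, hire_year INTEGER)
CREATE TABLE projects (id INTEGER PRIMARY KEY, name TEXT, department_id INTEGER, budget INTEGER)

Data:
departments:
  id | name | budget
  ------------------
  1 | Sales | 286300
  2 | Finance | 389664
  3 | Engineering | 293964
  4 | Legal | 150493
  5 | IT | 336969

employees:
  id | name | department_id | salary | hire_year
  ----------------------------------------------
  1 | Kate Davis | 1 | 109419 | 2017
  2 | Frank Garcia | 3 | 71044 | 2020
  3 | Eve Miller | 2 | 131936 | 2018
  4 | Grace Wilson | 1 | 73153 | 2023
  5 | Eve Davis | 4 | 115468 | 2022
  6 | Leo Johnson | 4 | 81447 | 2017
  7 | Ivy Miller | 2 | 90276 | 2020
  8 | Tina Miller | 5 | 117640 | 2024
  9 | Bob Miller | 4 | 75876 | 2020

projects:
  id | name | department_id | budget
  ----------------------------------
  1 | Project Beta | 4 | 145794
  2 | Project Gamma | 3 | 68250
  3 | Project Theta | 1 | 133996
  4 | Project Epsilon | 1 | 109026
SELECT name, budget FROM projects WHERE budget >= 90523

Execution result:
name | budget
Project Beta | 145794
Project Theta | 133996
Project Epsilon | 109026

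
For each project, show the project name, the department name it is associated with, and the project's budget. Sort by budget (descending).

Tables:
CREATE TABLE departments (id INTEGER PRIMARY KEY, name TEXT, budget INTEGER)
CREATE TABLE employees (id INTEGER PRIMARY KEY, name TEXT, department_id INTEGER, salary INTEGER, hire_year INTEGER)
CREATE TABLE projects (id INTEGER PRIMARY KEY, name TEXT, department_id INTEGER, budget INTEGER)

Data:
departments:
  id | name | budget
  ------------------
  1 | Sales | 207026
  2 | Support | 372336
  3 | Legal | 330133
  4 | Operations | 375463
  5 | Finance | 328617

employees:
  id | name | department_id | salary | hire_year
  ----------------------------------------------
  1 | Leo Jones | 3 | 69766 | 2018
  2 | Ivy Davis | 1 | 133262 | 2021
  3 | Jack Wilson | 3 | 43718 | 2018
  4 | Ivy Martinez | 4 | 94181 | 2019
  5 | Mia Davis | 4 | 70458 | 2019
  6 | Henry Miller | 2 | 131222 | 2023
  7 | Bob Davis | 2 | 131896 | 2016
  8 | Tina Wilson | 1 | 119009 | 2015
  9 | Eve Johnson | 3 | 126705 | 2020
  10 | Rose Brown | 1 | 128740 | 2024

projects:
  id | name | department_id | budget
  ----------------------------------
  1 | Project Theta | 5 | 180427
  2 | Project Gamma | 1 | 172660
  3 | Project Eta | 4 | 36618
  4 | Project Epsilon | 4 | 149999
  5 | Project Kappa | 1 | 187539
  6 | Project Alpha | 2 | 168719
SELECT c.name, p.name AS department, c.budget FROM projects c JOIN departments p ON c.department_id = p.id ORDER BY c.budget DESC

Execution result:
name | department | budget
Project Kappa | Sales | 187539
Project Theta | Finance | 180427
Project Gamma | Sales | 172660
Project Alpha | Support | 168719
Project Epsilon | Operations | 149999
Project Eta | Operations | 36618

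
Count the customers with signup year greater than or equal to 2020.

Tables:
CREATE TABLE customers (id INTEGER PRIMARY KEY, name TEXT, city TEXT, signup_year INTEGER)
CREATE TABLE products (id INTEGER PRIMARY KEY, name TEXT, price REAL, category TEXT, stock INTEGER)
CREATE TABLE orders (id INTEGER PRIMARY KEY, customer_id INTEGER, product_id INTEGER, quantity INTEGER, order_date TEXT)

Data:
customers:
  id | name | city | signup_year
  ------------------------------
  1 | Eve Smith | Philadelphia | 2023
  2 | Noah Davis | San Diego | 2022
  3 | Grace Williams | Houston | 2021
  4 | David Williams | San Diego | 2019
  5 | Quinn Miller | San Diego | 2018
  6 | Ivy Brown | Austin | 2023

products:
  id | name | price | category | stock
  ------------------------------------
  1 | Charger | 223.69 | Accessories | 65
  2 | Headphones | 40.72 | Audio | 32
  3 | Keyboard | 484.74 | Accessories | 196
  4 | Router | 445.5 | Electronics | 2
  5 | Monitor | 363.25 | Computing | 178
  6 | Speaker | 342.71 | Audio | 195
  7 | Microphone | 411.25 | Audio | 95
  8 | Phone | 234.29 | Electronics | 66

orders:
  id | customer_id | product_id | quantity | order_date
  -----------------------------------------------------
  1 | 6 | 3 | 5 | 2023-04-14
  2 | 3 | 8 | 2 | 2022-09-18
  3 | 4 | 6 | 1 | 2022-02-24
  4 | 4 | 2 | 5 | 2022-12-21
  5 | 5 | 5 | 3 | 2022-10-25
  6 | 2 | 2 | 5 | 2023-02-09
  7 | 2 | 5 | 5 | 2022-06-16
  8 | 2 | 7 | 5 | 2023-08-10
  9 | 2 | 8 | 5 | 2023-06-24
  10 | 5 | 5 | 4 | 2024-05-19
SELECT COUNT(*) FROM customers WHERE signup_year >= 2020

Execution result:
4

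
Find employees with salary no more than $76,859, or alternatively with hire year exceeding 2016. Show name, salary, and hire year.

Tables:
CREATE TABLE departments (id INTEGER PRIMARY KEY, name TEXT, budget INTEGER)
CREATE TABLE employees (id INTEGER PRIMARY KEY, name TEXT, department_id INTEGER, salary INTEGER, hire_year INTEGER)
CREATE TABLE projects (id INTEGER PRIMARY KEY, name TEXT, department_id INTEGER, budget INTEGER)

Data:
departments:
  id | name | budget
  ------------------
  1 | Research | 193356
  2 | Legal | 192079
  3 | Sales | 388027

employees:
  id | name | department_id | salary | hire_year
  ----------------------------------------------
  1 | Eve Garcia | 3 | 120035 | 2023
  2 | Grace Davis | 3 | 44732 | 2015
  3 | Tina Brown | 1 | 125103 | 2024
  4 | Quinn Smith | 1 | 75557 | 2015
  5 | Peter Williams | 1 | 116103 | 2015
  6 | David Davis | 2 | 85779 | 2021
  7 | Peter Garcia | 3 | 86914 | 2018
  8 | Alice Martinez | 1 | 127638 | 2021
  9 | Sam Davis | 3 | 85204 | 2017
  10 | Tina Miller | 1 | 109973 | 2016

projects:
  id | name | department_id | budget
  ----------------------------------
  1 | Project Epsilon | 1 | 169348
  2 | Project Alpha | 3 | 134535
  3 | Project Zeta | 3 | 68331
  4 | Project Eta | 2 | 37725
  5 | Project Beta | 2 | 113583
SELECT name, salary, hire_year FROM employees WHERE salary <= 76859 OR hire_year > 2016

Execution result:
name | salary | hire_year
Eve Garcia | 120035 | 2023
Grace Davis | 44732 | 2015
Tina Brown | 125103 | 2024
Quinn Smith | 75557 | 2015
David Davis | 85779 | 2021
Peter Garcia | 86914 | 2018
Alice Martinez | 127638 | 2021
Sam Davis | 85204 | 2017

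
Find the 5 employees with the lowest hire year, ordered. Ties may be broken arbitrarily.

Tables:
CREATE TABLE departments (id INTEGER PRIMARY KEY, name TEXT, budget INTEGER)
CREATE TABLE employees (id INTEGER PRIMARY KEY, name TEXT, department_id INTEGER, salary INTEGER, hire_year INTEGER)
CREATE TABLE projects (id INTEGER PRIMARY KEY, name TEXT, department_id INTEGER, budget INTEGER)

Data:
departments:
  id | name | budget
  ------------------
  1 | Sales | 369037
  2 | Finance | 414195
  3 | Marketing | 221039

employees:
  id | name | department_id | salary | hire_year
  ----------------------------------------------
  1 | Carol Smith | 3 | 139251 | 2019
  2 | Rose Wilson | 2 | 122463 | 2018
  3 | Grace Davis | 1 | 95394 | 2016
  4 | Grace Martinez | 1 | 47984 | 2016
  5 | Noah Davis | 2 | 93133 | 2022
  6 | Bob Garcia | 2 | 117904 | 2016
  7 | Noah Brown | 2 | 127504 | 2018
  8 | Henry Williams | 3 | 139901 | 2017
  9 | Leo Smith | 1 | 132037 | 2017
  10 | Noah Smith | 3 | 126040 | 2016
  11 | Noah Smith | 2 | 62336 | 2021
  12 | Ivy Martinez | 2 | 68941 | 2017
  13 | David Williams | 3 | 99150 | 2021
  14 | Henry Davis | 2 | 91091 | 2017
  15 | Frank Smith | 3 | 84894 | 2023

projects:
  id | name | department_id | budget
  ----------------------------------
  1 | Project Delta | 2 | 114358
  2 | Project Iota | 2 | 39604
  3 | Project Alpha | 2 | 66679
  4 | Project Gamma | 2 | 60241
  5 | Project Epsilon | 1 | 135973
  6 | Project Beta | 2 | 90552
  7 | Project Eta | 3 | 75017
SELECT name, hire_year FROM employees ORDER BY hire_year ASC LIMIT 5

Execution result:
name | hire_year
Grace Davis | 2016
Grace Martinez | 2016
Bob Garcia | 2016
Noah Smith | 2016
Henry Williams | 2017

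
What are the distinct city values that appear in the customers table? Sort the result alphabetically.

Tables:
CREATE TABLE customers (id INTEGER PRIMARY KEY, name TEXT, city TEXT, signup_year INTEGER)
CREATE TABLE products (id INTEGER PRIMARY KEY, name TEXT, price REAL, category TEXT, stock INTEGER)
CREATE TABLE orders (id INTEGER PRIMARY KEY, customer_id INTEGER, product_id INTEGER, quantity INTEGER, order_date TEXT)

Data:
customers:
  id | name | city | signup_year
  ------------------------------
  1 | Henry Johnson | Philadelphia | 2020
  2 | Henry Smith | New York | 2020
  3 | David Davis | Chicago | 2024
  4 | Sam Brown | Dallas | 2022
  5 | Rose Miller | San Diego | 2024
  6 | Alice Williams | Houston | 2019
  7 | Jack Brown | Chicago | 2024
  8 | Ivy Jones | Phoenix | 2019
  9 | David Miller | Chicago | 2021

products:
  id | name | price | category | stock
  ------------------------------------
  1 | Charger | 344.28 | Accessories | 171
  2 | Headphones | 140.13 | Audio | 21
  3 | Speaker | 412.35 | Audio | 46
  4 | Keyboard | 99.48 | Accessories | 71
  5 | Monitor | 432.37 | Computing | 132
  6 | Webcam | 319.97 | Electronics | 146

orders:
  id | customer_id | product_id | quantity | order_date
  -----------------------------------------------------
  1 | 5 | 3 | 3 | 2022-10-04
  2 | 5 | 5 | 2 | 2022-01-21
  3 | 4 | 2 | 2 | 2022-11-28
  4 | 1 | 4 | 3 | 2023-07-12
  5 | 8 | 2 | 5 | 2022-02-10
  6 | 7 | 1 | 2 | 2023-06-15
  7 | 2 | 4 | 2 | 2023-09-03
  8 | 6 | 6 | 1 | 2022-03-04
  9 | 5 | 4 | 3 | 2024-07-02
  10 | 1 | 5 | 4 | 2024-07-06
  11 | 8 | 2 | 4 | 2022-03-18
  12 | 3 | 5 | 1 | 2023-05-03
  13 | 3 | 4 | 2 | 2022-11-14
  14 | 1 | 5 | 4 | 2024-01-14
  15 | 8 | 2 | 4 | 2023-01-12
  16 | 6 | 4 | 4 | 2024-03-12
SELECT DISTINCT city FROM customers ORDER BY city

Execution result:
city
Chicago
Dallas
Houston
New York
Philadelphia
Phoenix
San Diego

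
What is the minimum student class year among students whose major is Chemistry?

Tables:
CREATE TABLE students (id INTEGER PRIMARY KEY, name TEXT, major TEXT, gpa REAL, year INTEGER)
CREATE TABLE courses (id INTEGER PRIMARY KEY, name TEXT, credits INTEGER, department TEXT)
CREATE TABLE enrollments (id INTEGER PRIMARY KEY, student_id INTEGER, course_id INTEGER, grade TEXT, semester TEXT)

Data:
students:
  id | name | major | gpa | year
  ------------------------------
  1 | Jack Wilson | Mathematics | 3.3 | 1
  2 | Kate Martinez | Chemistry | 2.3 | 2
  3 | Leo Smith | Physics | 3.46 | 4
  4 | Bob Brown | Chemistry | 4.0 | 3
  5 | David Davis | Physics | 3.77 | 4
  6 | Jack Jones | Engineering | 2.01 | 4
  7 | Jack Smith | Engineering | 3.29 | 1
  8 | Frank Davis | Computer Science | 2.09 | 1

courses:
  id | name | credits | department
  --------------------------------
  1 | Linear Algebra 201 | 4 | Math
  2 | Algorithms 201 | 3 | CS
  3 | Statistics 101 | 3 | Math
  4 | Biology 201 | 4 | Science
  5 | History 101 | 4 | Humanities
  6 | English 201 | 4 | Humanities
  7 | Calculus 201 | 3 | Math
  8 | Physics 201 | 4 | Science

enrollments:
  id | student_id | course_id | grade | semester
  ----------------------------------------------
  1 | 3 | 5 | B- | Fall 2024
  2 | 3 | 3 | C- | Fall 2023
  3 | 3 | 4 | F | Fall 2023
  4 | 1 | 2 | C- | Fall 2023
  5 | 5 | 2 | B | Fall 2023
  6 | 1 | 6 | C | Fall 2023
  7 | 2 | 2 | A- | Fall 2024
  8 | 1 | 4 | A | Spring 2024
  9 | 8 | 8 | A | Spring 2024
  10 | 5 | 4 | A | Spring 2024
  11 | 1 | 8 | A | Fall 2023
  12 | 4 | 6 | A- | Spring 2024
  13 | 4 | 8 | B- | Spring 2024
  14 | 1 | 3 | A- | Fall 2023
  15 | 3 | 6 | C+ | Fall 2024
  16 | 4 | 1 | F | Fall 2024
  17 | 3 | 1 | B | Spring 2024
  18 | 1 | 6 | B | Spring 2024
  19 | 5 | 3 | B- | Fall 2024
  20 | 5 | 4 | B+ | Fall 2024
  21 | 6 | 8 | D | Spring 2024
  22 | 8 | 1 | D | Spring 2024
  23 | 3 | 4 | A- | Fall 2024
SELECT MIN(year) FROM students WHERE major = 'Chemistry'

Execution result:
2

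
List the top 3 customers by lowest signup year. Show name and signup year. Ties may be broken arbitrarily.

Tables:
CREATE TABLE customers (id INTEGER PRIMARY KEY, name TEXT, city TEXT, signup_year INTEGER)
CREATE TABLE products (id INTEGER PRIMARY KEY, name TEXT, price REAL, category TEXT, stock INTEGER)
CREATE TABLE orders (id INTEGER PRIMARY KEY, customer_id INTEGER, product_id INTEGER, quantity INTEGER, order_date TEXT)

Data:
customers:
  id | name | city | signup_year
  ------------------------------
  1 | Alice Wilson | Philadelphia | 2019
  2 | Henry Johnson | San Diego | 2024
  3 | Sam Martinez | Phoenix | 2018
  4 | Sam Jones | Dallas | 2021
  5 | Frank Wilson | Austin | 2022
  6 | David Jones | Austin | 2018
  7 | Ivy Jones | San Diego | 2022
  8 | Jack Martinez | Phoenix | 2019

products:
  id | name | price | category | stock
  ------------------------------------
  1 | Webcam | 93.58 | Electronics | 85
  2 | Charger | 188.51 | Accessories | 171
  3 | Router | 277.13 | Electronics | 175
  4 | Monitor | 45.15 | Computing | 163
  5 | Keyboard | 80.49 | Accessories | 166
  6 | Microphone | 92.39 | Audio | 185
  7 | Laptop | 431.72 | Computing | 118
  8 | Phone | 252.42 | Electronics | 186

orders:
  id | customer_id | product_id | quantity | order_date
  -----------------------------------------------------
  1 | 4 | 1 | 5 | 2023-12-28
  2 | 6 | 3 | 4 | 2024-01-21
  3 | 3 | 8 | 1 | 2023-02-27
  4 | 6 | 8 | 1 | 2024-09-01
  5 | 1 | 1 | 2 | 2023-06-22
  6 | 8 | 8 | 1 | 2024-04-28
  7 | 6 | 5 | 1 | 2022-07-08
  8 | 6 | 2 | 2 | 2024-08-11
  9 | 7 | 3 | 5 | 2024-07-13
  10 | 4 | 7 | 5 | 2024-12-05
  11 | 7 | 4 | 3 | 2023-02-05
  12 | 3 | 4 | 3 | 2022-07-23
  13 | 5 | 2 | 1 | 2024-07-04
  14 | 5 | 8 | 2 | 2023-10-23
SELECT name, signup_year FROM customers ORDER BY signup_year ASC LIMIT 3

Execution result:
name | signup_year
Sam Martinez | 2018
David Jones | 2018
Alice Wilson | 2019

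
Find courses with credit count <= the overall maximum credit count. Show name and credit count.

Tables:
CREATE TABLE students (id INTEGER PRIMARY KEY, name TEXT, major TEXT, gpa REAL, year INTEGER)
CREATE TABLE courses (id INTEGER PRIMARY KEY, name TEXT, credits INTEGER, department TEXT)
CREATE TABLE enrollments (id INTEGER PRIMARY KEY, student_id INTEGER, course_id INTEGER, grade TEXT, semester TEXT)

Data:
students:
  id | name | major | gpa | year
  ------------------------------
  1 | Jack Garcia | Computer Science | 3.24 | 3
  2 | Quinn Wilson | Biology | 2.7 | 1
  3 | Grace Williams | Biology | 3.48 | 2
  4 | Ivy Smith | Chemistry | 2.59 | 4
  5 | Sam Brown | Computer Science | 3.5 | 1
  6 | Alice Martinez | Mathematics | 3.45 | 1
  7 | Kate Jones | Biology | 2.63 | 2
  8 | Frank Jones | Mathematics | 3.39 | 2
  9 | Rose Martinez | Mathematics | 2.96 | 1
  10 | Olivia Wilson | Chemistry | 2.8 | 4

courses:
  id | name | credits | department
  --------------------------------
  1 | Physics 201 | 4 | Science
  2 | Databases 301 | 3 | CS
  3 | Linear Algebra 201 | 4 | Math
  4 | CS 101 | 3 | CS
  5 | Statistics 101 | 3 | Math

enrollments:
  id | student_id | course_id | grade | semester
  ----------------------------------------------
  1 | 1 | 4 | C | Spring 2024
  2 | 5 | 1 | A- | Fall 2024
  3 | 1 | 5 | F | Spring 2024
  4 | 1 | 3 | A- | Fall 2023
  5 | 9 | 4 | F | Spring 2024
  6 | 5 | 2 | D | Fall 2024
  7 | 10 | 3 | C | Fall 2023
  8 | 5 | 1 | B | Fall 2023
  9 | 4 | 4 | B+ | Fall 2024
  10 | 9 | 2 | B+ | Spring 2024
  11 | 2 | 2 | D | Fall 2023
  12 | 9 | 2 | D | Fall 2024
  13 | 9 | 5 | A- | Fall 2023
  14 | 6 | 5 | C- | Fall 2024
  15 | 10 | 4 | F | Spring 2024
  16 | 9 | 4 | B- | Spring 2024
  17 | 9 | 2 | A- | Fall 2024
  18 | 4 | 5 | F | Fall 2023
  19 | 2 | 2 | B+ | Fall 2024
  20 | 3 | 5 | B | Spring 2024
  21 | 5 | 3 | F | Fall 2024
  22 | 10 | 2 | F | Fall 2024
SELECT name, credits FROM courses WHERE credits <= (SELECT MAX(credits) FROM courses)

Execution result:
name | credits
Physics 201 | 4
Databases 301 | 3
Linear Algebra 201 | 4
CS 101 | 3
Statistics 101 | 3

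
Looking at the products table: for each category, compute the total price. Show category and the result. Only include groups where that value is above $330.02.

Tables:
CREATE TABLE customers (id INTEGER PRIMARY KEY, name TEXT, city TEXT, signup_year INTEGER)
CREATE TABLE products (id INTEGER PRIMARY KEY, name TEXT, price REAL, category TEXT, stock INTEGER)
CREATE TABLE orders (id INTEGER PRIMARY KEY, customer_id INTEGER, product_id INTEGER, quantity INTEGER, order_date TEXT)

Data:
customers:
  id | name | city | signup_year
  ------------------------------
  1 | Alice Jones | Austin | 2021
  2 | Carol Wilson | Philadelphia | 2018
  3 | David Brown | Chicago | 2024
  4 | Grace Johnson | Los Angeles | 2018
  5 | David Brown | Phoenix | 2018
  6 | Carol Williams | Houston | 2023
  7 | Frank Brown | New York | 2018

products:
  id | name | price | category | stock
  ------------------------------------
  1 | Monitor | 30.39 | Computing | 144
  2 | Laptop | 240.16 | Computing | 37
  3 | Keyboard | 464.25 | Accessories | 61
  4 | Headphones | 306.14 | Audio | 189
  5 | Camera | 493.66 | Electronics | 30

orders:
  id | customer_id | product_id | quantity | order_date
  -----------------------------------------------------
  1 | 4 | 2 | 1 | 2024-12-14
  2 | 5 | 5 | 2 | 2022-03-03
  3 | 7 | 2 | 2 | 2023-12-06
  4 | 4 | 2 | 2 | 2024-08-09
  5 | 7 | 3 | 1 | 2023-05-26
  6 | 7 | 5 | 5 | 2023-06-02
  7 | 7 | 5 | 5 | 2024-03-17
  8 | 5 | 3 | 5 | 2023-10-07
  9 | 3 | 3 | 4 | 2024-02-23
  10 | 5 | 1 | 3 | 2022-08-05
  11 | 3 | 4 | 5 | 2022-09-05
SELECT category, SUM(price) AS sum_price FROM products GROUP BY category HAVING SUM(price) > 330.02

Execution result:
category | sum_price
Accessories | 464.25
Electronics | 493.66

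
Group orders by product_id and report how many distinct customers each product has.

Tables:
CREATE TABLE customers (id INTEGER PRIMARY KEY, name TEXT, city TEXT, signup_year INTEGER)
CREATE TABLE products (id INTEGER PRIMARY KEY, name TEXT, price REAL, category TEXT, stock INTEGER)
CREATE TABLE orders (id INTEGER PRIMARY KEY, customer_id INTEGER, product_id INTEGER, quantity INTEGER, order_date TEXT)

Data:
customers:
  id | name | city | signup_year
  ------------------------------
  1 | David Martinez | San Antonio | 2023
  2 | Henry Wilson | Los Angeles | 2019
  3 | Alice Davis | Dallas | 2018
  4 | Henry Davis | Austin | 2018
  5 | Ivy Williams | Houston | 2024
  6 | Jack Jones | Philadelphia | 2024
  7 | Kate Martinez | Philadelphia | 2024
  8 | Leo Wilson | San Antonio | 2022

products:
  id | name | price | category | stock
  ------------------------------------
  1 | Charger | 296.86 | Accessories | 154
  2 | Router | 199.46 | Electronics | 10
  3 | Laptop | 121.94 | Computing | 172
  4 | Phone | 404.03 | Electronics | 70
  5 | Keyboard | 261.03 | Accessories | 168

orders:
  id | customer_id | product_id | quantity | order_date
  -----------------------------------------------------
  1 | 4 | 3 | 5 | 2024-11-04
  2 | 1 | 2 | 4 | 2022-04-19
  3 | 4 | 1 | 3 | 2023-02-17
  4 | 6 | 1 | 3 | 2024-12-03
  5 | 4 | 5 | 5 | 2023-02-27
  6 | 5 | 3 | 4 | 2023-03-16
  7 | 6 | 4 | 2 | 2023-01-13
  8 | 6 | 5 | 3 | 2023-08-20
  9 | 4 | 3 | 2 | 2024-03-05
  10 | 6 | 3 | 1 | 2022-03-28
SELECT product_id, COUNT(DISTINCT customer_id) AS distinct_customer_count FROM orders GROUP BY product_id

Execution result:
product_id | distinct_customer_count
1 | 2
2 | 1
3 | 3
4 | 1
5 | 2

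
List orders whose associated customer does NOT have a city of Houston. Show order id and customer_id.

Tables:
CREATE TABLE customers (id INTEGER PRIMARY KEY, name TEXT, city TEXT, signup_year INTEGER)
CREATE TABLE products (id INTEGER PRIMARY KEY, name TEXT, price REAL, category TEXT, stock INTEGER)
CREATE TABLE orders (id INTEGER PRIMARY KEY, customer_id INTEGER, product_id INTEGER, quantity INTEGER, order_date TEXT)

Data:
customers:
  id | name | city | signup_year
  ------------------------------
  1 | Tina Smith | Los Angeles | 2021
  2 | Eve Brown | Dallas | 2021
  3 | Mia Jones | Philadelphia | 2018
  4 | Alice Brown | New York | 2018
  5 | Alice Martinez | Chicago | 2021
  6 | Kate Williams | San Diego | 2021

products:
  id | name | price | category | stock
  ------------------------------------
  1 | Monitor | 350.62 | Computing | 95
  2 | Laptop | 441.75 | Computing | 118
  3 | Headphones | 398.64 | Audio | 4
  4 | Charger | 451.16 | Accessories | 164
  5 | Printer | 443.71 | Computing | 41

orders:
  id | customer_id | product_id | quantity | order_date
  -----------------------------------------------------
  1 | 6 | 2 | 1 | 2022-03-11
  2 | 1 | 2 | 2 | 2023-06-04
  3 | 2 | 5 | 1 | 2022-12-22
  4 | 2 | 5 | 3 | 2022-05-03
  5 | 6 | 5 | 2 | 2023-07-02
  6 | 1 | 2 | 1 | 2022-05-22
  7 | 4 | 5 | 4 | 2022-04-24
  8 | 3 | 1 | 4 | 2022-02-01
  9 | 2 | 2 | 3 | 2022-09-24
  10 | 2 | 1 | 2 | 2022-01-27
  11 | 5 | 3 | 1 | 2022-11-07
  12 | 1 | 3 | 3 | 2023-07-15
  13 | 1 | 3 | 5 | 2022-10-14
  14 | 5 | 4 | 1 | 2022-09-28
SELECT id, customer_id FROM orders WHERE customer_id NOT IN (SELECT id FROM customers WHERE city = 'Houston')

Execution result:
id | customer_id
1 | 6
2 | 1
3 | 2
4 | 2
5 | 6
6 | 1
7 | 4
8 | 3
9 | 2
10 | 2
11 | 5
12 | 1
13 | 1
14 | 5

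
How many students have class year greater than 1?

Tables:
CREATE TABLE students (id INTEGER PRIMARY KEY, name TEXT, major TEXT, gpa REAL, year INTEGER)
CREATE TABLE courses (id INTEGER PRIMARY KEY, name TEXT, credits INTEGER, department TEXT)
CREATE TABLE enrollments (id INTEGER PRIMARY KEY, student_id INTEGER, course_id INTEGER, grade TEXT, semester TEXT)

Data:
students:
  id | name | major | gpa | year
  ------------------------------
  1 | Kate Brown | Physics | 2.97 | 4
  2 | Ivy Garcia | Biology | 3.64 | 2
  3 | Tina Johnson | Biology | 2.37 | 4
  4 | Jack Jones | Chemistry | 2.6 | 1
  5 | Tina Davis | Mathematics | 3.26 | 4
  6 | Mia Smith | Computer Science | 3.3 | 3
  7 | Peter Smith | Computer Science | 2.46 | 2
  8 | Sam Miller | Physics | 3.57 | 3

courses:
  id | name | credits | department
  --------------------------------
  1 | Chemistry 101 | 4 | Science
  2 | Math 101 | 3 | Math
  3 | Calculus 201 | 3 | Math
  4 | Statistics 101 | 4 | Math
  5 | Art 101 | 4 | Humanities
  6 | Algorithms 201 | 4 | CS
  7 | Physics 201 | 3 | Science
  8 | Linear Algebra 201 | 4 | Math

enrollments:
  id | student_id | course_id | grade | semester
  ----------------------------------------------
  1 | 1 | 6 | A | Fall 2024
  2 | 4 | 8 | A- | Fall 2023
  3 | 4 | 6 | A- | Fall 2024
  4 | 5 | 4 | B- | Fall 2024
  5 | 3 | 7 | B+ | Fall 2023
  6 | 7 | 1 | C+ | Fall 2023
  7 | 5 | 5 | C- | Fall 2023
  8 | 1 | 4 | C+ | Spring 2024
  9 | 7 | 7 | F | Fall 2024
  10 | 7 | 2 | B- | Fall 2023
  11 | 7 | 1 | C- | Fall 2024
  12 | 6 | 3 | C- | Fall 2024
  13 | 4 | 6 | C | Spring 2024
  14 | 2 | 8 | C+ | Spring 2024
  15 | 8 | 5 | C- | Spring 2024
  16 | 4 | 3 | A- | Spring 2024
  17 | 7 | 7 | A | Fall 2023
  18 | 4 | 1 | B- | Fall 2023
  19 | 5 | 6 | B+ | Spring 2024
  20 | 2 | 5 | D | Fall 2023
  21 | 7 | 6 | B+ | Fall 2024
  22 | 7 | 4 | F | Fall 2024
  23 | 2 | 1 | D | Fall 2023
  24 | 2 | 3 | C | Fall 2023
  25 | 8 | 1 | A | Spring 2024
SELECT COUNT(*) FROM students WHERE year > 1

Execution result:
7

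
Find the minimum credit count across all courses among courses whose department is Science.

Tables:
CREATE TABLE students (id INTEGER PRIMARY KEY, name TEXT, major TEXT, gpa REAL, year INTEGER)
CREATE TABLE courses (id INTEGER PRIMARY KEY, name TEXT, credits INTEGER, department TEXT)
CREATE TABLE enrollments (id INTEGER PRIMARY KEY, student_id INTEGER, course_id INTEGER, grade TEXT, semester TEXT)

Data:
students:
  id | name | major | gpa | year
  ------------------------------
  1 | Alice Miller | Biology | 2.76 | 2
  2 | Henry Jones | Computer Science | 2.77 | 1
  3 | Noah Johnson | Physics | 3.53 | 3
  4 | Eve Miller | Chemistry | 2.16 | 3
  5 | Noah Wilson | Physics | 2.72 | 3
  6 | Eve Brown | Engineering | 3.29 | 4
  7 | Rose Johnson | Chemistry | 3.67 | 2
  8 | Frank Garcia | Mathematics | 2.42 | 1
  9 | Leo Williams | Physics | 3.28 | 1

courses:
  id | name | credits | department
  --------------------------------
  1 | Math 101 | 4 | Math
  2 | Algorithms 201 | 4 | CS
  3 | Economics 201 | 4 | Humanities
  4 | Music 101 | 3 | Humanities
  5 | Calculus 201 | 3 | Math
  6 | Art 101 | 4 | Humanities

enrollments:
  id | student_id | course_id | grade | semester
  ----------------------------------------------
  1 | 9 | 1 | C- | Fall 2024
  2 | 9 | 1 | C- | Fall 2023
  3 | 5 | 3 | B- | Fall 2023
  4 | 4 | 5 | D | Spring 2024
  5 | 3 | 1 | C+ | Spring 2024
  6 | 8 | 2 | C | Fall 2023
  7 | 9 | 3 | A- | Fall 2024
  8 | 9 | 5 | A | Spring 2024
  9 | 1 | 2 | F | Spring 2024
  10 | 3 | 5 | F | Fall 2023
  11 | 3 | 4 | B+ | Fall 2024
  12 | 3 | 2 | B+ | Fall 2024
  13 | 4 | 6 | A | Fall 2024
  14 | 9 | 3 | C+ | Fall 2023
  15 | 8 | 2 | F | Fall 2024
SELECT MIN(credits) FROM courses WHERE department = 'Science'

Execution result:
NULL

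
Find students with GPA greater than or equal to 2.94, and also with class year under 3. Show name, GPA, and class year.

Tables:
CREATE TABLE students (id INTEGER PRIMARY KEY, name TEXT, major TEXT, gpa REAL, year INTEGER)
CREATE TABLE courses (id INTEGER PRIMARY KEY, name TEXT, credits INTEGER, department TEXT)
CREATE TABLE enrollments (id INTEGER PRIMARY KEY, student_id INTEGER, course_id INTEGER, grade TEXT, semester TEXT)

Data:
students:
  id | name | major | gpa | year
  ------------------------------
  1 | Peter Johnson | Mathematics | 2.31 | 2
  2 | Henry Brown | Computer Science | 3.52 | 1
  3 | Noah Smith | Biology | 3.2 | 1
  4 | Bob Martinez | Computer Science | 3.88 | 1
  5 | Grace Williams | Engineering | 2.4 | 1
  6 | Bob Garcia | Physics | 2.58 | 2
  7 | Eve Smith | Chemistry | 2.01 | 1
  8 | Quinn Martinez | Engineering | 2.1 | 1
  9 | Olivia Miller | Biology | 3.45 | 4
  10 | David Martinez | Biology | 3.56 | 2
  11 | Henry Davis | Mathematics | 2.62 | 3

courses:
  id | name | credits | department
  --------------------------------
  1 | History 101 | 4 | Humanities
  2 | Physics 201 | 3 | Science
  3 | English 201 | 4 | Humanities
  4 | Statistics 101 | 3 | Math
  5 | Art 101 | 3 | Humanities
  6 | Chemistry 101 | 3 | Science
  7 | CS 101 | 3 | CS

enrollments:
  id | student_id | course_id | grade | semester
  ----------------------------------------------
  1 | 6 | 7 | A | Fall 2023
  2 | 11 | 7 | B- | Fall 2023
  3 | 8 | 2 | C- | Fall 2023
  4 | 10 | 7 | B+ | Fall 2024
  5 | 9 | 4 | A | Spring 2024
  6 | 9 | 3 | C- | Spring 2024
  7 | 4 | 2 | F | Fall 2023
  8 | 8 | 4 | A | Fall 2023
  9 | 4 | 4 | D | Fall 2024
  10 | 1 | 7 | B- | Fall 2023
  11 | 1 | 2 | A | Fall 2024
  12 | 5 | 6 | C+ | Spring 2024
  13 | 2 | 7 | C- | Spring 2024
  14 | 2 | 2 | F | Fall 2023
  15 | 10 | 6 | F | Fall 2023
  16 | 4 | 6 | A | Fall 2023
SELECT name, gpa, year FROM students WHERE gpa >= 2.94 AND year < 3

Execution result:
name | gpa | year
Henry Brown | 3.52 | 1
Noah Smith | 3.20 | 1
Bob Martinez | 3.88 | 1
David Martinez | 3.56 | 2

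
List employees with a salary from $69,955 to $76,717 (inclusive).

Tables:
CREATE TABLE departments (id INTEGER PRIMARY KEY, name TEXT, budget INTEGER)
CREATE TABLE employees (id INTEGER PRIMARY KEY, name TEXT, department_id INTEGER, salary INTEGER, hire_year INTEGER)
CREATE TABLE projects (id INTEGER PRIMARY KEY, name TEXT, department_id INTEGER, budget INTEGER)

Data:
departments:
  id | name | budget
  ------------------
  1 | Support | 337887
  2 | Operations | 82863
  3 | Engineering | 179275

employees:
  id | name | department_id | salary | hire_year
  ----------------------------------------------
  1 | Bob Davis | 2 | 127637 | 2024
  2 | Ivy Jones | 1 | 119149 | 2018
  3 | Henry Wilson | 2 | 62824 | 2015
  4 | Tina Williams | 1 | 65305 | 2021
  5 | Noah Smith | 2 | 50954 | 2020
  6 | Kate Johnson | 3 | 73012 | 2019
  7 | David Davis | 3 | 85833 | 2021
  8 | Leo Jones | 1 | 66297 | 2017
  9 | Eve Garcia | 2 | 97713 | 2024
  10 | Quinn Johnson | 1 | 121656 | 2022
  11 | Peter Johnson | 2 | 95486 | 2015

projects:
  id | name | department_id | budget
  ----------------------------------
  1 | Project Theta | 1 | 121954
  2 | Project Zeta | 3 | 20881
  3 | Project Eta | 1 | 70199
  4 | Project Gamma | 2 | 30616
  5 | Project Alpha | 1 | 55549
SELECT name, salary FROM employees WHERE salary BETWEEN 69955 AND 76717

Execution result:
name | salary
Kate Johnson | 73012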